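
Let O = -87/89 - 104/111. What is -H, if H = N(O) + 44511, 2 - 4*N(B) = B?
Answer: -1758935347/39516 ≈ -44512.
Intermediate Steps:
O = -18913/9879 (O = -87*1/89 - 104*1/111 = -87/89 - 104/111 = -18913/9879 ≈ -1.9145)
N(B) = ½ - B/4
H = 1758935347/39516 (H = (½ - ¼*(-18913/9879)) + 44511 = (½ + 18913/39516) + 44511 = 38671/39516 + 44511 = 1758935347/39516 ≈ 44512.)
-H = -1*1758935347/39516 = -1758935347/39516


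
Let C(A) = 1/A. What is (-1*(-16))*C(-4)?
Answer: -4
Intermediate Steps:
(-1*(-16))*C(-4) = -1*(-16)/(-4) = 16*(-¼) = -4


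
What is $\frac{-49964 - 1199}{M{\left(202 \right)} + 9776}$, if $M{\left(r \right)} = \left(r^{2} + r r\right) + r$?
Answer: $- \frac{51163}{91586} \approx -0.55863$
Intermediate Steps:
$M{\left(r \right)} = r + 2 r^{2}$ ($M{\left(r \right)} = \left(r^{2} + r^{2}\right) + r = 2 r^{2} + r = r + 2 r^{2}$)
$\frac{-49964 - 1199}{M{\left(202 \right)} + 9776} = \frac{-49964 - 1199}{202 \left(1 + 2 \cdot 202\right) + 9776} = - \frac{51163}{202 \left(1 + 404\right) + 9776} = - \frac{51163}{202 \cdot 405 + 9776} = - \frac{51163}{81810 + 9776} = - \frac{51163}{91586}$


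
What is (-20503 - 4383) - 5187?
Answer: -30073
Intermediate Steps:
(-20503 - 4383) - 5187 = -24886 - 5187 = -30073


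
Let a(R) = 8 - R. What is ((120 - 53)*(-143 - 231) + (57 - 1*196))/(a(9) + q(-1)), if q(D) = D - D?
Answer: 25197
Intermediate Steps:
q(D) = 0
((120 - 53)*(-143 - 231) + (57 - 1*196))/(a(9) + q(-1)) = ((120 - 53)*(-143 - 231) + (57 - 1*196))/((8 - 1*9) + 0) = (67*(-374) + (57 - 196))/((8 - 9) + 0) = (-25058 - 139)/(-1 + 0) = -25197/(-1) = -25197*(-1) = 25197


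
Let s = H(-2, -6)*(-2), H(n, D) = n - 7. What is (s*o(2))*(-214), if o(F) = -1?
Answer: 3852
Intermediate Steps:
H(n, D) = -7 + n
s = 18 (s = (-7 - 2)*(-2) = -9*(-2) = 18)
(s*o(2))*(-214) = (18*(-1))*(-214) = -18*(-214) = 3852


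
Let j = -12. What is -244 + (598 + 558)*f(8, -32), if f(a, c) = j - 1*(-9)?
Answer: -3712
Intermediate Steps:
f(a, c) = -3 (f(a, c) = -12 - 1*(-9) = -12 + 9 = -3)
-244 + (598 + 558)*f(8, -32) = -244 + (598 + 558)*(-3) = -244 + 1156*(-3) = -244 - 3468 = -3712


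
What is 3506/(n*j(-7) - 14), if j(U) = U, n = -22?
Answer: 1753/70 ≈ 25.043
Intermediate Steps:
3506/(n*j(-7) - 14) = 3506/(-22*(-7) - 14) = 3506/(154 - 14) = 3506/140 = 3506*(1/140) = 1753/70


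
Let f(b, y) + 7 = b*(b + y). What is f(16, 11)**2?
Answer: 180625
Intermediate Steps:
f(b, y) = -7 + b*(b + y)
f(16, 11)**2 = (-7 + 16**2 + 16*11)**2 = (-7 + 256 + 176)**2 = 425**2 = 180625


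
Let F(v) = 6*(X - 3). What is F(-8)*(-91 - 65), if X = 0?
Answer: 2808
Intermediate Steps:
F(v) = -18 (F(v) = 6*(0 - 3) = 6*(-3) = -18)
F(-8)*(-91 - 65) = -18*(-91 - 65) = -18*(-156) = 2808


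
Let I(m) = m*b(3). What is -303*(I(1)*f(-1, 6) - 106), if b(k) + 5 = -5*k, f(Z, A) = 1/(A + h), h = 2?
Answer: 65751/2 ≈ 32876.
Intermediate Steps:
f(Z, A) = 1/(2 + A) (f(Z, A) = 1/(A + 2) = 1/(2 + A))
b(k) = -5 - 5*k
I(m) = -20*m (I(m) = m*(-5 - 5*3) = m*(-5 - 15) = m*(-20) = -20*m)
-303*(I(1)*f(-1, 6) - 106) = -303*((-20*1)/(2 + 6) - 106) = -303*(-20/8 - 106) = -303*(-20*⅛ - 106) = -303*(-5/2 - 106) = -303*(-217/2) = 65751/2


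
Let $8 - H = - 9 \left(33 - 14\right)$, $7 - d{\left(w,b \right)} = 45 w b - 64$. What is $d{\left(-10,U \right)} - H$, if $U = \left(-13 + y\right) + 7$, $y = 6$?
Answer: $-108$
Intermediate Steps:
$U = 0$ ($U = \left(-13 + 6\right) + 7 = -7 + 7 = 0$)
$d{\left(w,b \right)} = 71 - 45 b w$ ($d{\left(w,b \right)} = 7 - \left(45 w b - 64\right) = 7 - \left(45 b w - 64\right) = 7 - \left(-64 + 45 b w\right) = 71 - 45 b w$)
$H = 179$ ($H = 8 - - 9 \left(33 - 14\right) = 8 - \left(-9\right) 19 = 8 - -171 = 8 + 171 = 179$)
$d{\left(-10,U \right)} - H = \left(71 - 0 \left(-10\right)\right) - 179 = \left(71 + 0\right) - 179 = 71 - 179 = -108$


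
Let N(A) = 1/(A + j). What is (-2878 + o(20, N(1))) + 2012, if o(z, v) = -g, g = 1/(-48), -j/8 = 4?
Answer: -41567/48 ≈ -865.98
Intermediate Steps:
j = -32 (j = -8*4 = -32)
g = -1/48 ≈ -0.020833
N(A) = 1/(-32 + A) (N(A) = 1/(A - 32) = 1/(-32 + A))
o(z, v) = 1/48 (o(z, v) = -1*(-1/48) = 1/48)
(-2878 + o(20, N(1))) + 2012 = (-2878 + 1/48) + 2012 = -138143/48 + 2012 = -41567/48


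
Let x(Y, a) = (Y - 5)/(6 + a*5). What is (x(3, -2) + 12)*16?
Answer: 200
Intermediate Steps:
x(Y, a) = (-5 + Y)/(6 + 5*a)
(x(3, -2) + 12)*16 = ((-5 + 3)/(6 + 5*(-2)) + 12)*16 = (-2/(6 - 10) + 12)*16 = (-2/(-4) + 12)*16 = (-¼*(-2) + 12)*16 = (½ + 12)*16 = (25/2)*16 = 200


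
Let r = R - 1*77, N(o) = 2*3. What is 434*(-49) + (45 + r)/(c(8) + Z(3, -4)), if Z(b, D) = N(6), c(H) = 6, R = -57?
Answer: -255281/12 ≈ -21273.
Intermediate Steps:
N(o) = 6
r = -134 (r = -57 - 1*77 = -57 - 77 = -134)
Z(b, D) = 6
434*(-49) + (45 + r)/(c(8) + Z(3, -4)) = 434*(-49) + (45 - 134)/(6 + 6) = -21266 - 89/12 = -255281/12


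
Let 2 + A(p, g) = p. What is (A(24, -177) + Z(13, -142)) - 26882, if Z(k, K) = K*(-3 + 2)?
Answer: -26718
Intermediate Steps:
A(p, g) = -2 + p
Z(k, K) = -K (Z(k, K) = K*(-1) = -K)
(A(24, -177) + Z(13, -142)) - 26882 = ((-2 + 24) - 1*(-142)) - 26882 = (22 + 142) - 26882 = 164 - 26882 = -26718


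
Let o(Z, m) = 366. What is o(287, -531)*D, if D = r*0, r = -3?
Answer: 0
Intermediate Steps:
D = 0 (D = -3*0 = 0)
o(287, -531)*D = 366*0 = 0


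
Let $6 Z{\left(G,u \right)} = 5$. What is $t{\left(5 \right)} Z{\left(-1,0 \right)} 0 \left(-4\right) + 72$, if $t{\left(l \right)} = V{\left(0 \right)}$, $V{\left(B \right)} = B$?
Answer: $72$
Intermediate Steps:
$t{\left(l \right)} = 0$
$Z{\left(G,u \right)} = \frac{5}{6}$ ($Z{\left(G,u \right)} = \frac{1}{6} \cdot 5 = \frac{5}{6}$)
$t{\left(5 \right)} Z{\left(-1,0 \right)} 0 \left(-4\right) + 72 = 0 \cdot \frac{5}{6} \cdot 0 \left(-4\right) + 72 = 0 \cdot 0 \left(-4\right) + 72 = 0 \cdot 0 + 72 = 0 + 72 = 72$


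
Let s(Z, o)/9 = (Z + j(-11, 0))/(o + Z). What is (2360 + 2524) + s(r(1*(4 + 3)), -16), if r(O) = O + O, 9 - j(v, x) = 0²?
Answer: 9561/2 ≈ 4780.5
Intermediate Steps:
j(v, x) = 9 (j(v, x) = 9 - 1*0² = 9 - 1*0 = 9 + 0 = 9)
r(O) = 2*O
s(Z, o) = 9*(9 + Z)/(Z + o) (s(Z, o) = 9*((Z + 9)/(o + Z)) = 9*((9 + Z)/(Z + o)) = 9*(9 + Z)/(Z + o))
(2360 + 2524) + s(r(1*(4 + 3)), -16) = (2360 + 2524) + 9*(9 + 2*(1*(4 + 3)))/(2*(1*(4 + 3)) - 16) = 4884 + 9*(9 + 2*(1*7))/(2*(1*7) - 16) = 4884 + 9*(9 + 2*7)/(2*7 - 16) = 4884 + 9*(9 + 14)/(14 - 16) = 4884 + 9*23/(-2) = 4884 + 9*(-½)*23 = 4884 - 207/2 = 9561/2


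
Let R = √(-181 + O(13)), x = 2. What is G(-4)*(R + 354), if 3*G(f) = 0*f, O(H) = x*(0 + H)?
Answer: 0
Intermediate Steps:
O(H) = 2*H (O(H) = 2*(0 + H) = 2*H)
R = I*√155 (R = √(-181 + 2*13) = √(-181 + 26) = √(-155) = I*√155 ≈ 12.45*I)
G(f) = 0 (G(f) = (0*f)/3 = (⅓)*0 = 0)
G(-4)*(R + 354) = 0*(I*√155 + 354) = 0*(354 + I*√155) = 0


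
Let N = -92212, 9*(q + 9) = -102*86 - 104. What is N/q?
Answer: 829908/8957 ≈ 92.655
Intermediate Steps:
q = -8957/9 (q = -9 + (-102*86 - 104)/9 = -9 + (-8772 - 104)/9 = -9 + (⅑)*(-8876) = -9 - 8876/9 = -8957/9 ≈ -995.22)
N/q = -92212/(-8957/9) = -92212*(-9/8957) = 829908/8957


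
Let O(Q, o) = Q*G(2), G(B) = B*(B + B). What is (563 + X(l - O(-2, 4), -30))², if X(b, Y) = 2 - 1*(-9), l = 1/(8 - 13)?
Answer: 329476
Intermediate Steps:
G(B) = 2*B² (G(B) = B*(2*B) = 2*B²)
O(Q, o) = 8*Q (O(Q, o) = Q*(2*2²) = Q*(2*4) = Q*8 = 8*Q)
l = -⅕ (l = 1/(-5) = -⅕ ≈ -0.20000)
X(b, Y) = 11 (X(b, Y) = 2 + 9 = 11)
(563 + X(l - O(-2, 4), -30))² = (563 + 11)² = 574² = 329476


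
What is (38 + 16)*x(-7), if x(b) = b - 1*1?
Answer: -432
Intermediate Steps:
x(b) = -1 + b (x(b) = b - 1 = -1 + b)
(38 + 16)*x(-7) = (38 + 16)*(-1 - 7) = 54*(-8) = -432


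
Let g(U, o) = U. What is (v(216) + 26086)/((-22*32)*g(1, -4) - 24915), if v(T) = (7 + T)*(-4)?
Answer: -1482/1507 ≈ -0.98341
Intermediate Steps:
v(T) = -28 - 4*T
(v(216) + 26086)/((-22*32)*g(1, -4) - 24915) = ((-28 - 4*216) + 26086)/(-22*32*1 - 24915) = ((-28 - 864) + 26086)/(-704*1 - 24915) = (-892 + 26086)/(-704 - 24915) = 25194/(-25619) = 25194*(-1/25619) = -1482/1507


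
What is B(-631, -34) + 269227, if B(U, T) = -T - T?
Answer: 269295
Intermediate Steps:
B(U, T) = -2*T
B(-631, -34) + 269227 = -2*(-34) + 269227 = 68 + 269227 = 269295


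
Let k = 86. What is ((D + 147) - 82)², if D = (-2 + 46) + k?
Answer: 38025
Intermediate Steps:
D = 130 (D = (-2 + 46) + 86 = 44 + 86 = 130)
((D + 147) - 82)² = ((130 + 147) - 82)² = (277 - 82)² = 195² = 38025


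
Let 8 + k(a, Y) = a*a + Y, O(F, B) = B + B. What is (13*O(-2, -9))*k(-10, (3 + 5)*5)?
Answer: -30888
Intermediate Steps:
O(F, B) = 2*B
k(a, Y) = -8 + Y + a² (k(a, Y) = -8 + (a*a + Y) = -8 + (a² + Y) = -8 + (Y + a²) = -8 + Y + a²)
(13*O(-2, -9))*k(-10, (3 + 5)*5) = (13*(2*(-9)))*(-8 + (3 + 5)*5 + (-10)²) = (13*(-18))*(-8 + 8*5 + 100) = -234*(-8 + 40 + 100) = -234*132 = -30888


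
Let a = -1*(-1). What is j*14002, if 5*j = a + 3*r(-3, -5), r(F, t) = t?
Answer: -196028/5 ≈ -39206.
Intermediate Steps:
a = 1
j = -14/5 (j = (1 + 3*(-5))/5 = (1 - 15)/5 = (⅕)*(-14) = -14/5 ≈ -2.8000)
j*14002 = -14/5*14002 = -196028/5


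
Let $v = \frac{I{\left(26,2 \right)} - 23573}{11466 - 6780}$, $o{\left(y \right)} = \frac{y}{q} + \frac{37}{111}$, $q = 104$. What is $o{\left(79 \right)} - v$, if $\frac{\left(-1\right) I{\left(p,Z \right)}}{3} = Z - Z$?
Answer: $\frac{135647}{22152} \approx 6.1235$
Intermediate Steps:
$I{\left(p,Z \right)} = 0$ ($I{\left(p,Z \right)} = - 3 \left(Z - Z\right) = \left(-3\right) 0 = 0$)
$o{\left(y \right)} = \frac{1}{3} + \frac{y}{104}$ ($o{\left(y \right)} = \frac{y}{104} + \frac{37}{111} = y \frac{1}{104} + 37 \cdot \frac{1}{111} = \frac{y}{104} + \frac{1}{3} = \frac{1}{3} + \frac{y}{104}$)
$v = - \frac{2143}{426}$ ($v = \frac{0 - 23573}{11466 - 6780} = - \frac{23573}{4686} = \left(-23573\right) \frac{1}{4686} = - \frac{2143}{426} \approx -5.0305$)
$o{\left(79 \right)} - v = \left(\frac{1}{3} + \frac{1}{104} \cdot 79\right) - - \frac{2143}{426} = \left(\frac{1}{3} + \frac{79}{104}\right) + \frac{2143}{426} = \frac{341}{312} + \frac{2143}{426} = \frac{135647}{22152}$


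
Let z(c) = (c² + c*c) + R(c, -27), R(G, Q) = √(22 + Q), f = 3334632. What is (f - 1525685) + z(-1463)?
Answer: 6089685 + I*√5 ≈ 6.0897e+6 + 2.2361*I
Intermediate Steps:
z(c) = 2*c² + I*√5 (z(c) = (c² + c*c) + √(22 - 27) = (c² + c²) + √(-5) = 2*c² + I*√5)
(f - 1525685) + z(-1463) = (3334632 - 1525685) + (2*(-1463)² + I*√5) = 1808947 + (2*2140369 + I*√5) = 1808947 + (4280738 + I*√5) = 6089685 + I*√5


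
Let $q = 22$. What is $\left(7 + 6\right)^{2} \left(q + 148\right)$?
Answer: $28730$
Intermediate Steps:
$\left(7 + 6\right)^{2} \left(q + 148\right) = \left(7 + 6\right)^{2} \left(22 + 148\right) = 13^{2} \cdot 170 = 169 \cdot 170 = 28730$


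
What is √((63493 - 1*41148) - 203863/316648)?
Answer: √560094557965914/158324 ≈ 149.48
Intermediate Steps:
√((63493 - 1*41148) - 203863/316648) = √((63493 - 41148) - 203863*1/316648) = √(22345 - 203863/316648) = √(7075295697/316648) = √560094557965914/158324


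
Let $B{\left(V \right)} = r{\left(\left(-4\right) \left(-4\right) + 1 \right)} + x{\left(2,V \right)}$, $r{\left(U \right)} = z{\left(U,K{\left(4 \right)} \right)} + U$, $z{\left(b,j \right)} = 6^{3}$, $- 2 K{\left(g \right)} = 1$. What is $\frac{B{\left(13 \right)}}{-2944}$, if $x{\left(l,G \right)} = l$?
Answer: $- \frac{235}{2944} \approx -0.079823$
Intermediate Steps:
$K{\left(g \right)} = - \frac{1}{2}$ ($K{\left(g \right)} = \left(- \frac{1}{2}\right) 1 = - \frac{1}{2}$)
$z{\left(b,j \right)} = 216$
$r{\left(U \right)} = 216 + U$
$B{\left(V \right)} = 235$ ($B{\left(V \right)} = \left(216 + \left(\left(-4\right) \left(-4\right) + 1\right)\right) + 2 = \left(216 + \left(16 + 1\right)\right) + 2 = \left(216 + 17\right) + 2 = 233 + 2 = 235$)
$\frac{B{\left(13 \right)}}{-2944} = \frac{235}{-2944} = 235 \left(- \frac{1}{2944}\right) = - \frac{235}{2944}$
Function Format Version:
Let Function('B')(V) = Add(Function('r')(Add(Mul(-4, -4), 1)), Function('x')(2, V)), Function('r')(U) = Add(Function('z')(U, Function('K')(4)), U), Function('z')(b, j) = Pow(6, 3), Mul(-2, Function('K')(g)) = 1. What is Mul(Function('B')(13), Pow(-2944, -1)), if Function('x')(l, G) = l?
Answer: Rational(-235, 2944) ≈ -0.079823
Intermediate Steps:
Function('K')(g) = Rational(-1, 2) (Function('K')(g) = Mul(Rational(-1, 2), 1) = Rational(-1, 2))
Function('z')(b, j) = 216
Function('r')(U) = Add(216, U)
Function('B')(V) = 235 (Function('B')(V) = Add(Add(216, Add(Mul(-4, -4), 1)), 2) = Add(Add(216, Add(16, 1)), 2) = Add(Add(216, 17), 2) = Add(233, 2) = 235)
Mul(Function('B')(13), Pow(-2944, -1)) = Mul(235, Pow(-2944, -1)) = Mul(235, Rational(-1, 2944)) = Rational(-235, 2944)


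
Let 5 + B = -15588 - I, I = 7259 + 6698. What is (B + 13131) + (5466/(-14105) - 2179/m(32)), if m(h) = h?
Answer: -7441789547/451360 ≈ -16487.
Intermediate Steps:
I = 13957
B = -29550 (B = -5 + (-15588 - 1*13957) = -5 + (-15588 - 13957) = -5 - 29545 = -29550)
(B + 13131) + (5466/(-14105) - 2179/m(32)) = (-29550 + 13131) + (5466/(-14105) - 2179/32) = -16419 + (5466*(-1/14105) - 2179*1/32) = -16419 + (-5466/14105 - 2179/32) = -16419 - 30909707/451360 = -7441789547/451360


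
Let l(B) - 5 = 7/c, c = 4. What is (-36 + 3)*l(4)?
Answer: -891/4 ≈ -222.75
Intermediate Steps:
l(B) = 27/4 (l(B) = 5 + 7/4 = 27/4)
(-36 + 3)*l(4) = (-36 + 3)*(27/4) = -33*27/4 = -891/4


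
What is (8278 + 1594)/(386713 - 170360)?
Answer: 9872/216353 ≈ 0.045629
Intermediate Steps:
(8278 + 1594)/(386713 - 170360) = 9872/216353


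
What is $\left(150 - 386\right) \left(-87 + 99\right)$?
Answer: $-2832$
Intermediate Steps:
$\left(150 - 386\right) \left(-87 + 99\right) = \left(-236\right) 12 = -2832$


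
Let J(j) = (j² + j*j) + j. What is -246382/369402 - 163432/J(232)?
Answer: -2015012/923505 ≈ -2.1819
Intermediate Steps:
J(j) = j + 2*j² (J(j) = (j² + j²) + j = 2*j² + j = j + 2*j²)
-246382/369402 - 163432/J(232) = -246382/369402 - 163432*1/(232*(1 + 2*232)) = -246382*1/369402 - 163432*1/(232*(1 + 464)) = -123191/184701 - 163432/(232*465) = -123191/184701 - 163432/107880 = -123191/184701 - 163432*1/107880 = -123191/184701 - 659/435 = -2015012/923505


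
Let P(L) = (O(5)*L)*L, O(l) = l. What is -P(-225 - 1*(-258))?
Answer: -5445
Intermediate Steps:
P(L) = 5*L**2 (P(L) = (5*L)*L = 5*L**2)
-P(-225 - 1*(-258)) = -5*(-225 - 1*(-258))**2 = -5*(-225 + 258)**2 = -5*33**2 = -5*1089 = -1*5445 = -5445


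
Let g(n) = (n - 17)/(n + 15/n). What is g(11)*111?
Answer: -3663/68 ≈ -53.868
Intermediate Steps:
g(n) = (-17 + n)/(n + 15/n)
g(11)*111 = (11*(-17 + 11)/(15 + 11**2))*111 = (11*(-6)/(15 + 121))*111 = (11*(-6)/136)*111 = (11*(1/136)*(-6))*111 = -33/68*111 = -3663/68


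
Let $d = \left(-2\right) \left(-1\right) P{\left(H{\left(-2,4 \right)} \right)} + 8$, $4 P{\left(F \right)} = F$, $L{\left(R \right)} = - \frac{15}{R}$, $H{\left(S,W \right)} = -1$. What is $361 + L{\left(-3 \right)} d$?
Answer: $\frac{797}{2} \approx 398.5$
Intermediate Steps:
$P{\left(F \right)} = \frac{F}{4}$
$d = \frac{15}{2}$ ($d = \left(-2\right) \left(-1\right) \frac{1}{4} \left(-1\right) + 8 = 2 \left(- \frac{1}{4}\right) + 8 = - \frac{1}{2} + 8 = \frac{15}{2} \approx 7.5$)
$361 + L{\left(-3 \right)} d = 361 + - \frac{15}{-3} \cdot \frac{15}{2} = 361 + \left(-15\right) \left(- \frac{1}{3}\right) \frac{15}{2} = 361 + 5 \cdot \frac{15}{2} = 361 + \frac{75}{2} = \frac{797}{2}$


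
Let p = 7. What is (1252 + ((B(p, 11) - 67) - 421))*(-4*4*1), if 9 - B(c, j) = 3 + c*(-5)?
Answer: -12880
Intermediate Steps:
B(c, j) = 6 + 5*c (B(c, j) = 9 - (3 + c*(-5)) = 9 - (3 - 5*c) = 9 + (-3 + 5*c) = 6 + 5*c)
(1252 + ((B(p, 11) - 67) - 421))*(-4*4*1) = (1252 + (((6 + 5*7) - 67) - 421))*(-4*4*1) = (1252 + (((6 + 35) - 67) - 421))*(-16*1) = (1252 + ((41 - 67) - 421))*(-16) = (1252 + (-26 - 421))*(-16) = (1252 - 447)*(-16) = 805*(-16) = -12880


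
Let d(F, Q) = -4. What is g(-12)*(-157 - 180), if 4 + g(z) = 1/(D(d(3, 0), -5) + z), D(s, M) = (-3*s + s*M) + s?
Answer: 21231/16 ≈ 1326.9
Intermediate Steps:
D(s, M) = -2*s + M*s (D(s, M) = (-3*s + M*s) + s = -2*s + M*s)
g(z) = -4 + 1/(28 + z) (g(z) = -4 + 1/(-4*(-2 - 5) + z) = -4 + 1/(-4*(-7) + z) = -4 + 1/(28 + z))
g(-12)*(-157 - 180) = ((-111 - 4*(-12))/(28 - 12))*(-157 - 180) = ((-111 + 48)/16)*(-337) = ((1/16)*(-63))*(-337) = -63/16*(-337) = 21231/16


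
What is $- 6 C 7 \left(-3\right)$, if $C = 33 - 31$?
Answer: $252$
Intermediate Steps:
$C = 2$ ($C = 33 - 31 = 2$)
$- 6 C 7 \left(-3\right) = \left(-6\right) 2 \cdot 7 \left(-3\right) = \left(-12\right) \left(-21\right) = 252$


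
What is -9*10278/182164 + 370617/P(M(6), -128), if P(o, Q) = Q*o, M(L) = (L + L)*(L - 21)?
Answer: 5448485759/349754880 ≈ 15.578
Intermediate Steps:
M(L) = 2*L*(-21 + L) (M(L) = (2*L)*(-21 + L) = 2*L*(-21 + L))
-9*10278/182164 + 370617/P(M(6), -128) = -9*10278/182164 + 370617/((-256*6*(-21 + 6))) = -92502*1/182164 + 370617/((-256*6*(-15))) = -46251/91082 + 370617/((-128*(-180))) = -46251/91082 + 370617/23040 = -46251/91082 + 370617*(1/23040) = -46251/91082 + 123539/7680 = 5448485759/349754880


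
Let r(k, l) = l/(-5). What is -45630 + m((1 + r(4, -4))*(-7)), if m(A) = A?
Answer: -228213/5 ≈ -45643.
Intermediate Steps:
r(k, l) = -l/5 (r(k, l) = l*(-⅕) = -l/5)
-45630 + m((1 + r(4, -4))*(-7)) = -45630 + (1 - ⅕*(-4))*(-7) = -45630 + (1 + ⅘)*(-7) = -45630 + (9/5)*(-7) = -45630 - 63/5 = -228213/5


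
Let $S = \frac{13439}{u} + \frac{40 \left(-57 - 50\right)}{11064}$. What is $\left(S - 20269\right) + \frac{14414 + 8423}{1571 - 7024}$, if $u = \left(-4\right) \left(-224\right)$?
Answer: $- \frac{476971801253}{23544192} \approx -20259.0$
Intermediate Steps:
$u = 896$
$S = \frac{18106777}{1239168}$ ($S = \frac{13439}{896} + \frac{40 \left(-57 - 50\right)}{11064} = 13439 \cdot \frac{1}{896} + 40 \left(-107\right) \frac{1}{11064} = \frac{13439}{896} - \frac{535}{1383} = \frac{18106777}{1239168} \approx 14.612$)
$\left(S - 20269\right) + \frac{14414 + 8423}{1571 - 7024} = \left(\frac{18106777}{1239168} - 20269\right) + \frac{14414 + 8423}{1571 - 7024} = - \frac{25098589415}{1239168} + \frac{22837}{-5453} = - \frac{25098589415}{1239168} + 22837 \left(- \frac{1}{5453}\right) = - \frac{25098589415}{1239168} - \frac{557}{133} = - \frac{476971801253}{23544192}$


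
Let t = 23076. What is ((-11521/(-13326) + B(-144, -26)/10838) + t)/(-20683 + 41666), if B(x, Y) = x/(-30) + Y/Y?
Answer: 4166158415221/3788144607255 ≈ 1.0998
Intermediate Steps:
B(x, Y) = 1 - x/30 (B(x, Y) = x*(-1/30) + 1 = -x/30 + 1 = 1 - x/30)
((-11521/(-13326) + B(-144, -26)/10838) + t)/(-20683 + 41666) = ((-11521/(-13326) + (1 - 1/30*(-144))/10838) + 23076)/(-20683 + 41666) = ((-11521*(-1/13326) + (1 + 24/5)*(1/10838)) + 23076)/20983 = ((11521/13326 + (29/5)*(1/10838)) + 23076)*(1/20983) = ((11521/13326 + 29/54190) + 23076)*(1/20983) = (156177361/180533985 + 23076)*(1/20983) = (4166158415221/180533985)*(1/20983) = 4166158415221/3788144607255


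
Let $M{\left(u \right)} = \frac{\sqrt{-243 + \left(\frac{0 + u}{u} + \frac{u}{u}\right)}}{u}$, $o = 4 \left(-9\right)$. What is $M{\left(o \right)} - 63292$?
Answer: $-63292 - \frac{i \sqrt{241}}{36} \approx -63292.0 - 0.43123 i$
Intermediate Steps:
$o = -36$
$M{\left(u \right)} = \frac{i \sqrt{241}}{u}$ ($M{\left(u \right)} = \frac{\sqrt{-243 + \left(\frac{u}{u} + 1\right)}}{u} = \frac{\sqrt{-243 + \left(1 + 1\right)}}{u} = \frac{\sqrt{-243 + 2}}{u} = \frac{\sqrt{-241}}{u} = \frac{i \sqrt{241}}{u}$)
$M{\left(o \right)} - 63292 = \frac{i \sqrt{241}}{-36} - 63292 = i \sqrt{241} \left(- \frac{1}{36}\right) - 63292 = - \frac{i \sqrt{241}}{36} - 63292 = -63292 - \frac{i \sqrt{241}}{36}$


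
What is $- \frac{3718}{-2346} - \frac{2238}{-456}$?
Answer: $\frac{578813}{89148} \approx 6.4927$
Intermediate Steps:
$- \frac{3718}{-2346} - \frac{2238}{-456} = \left(-3718\right) \left(- \frac{1}{2346}\right) - - \frac{373}{76} = \frac{1859}{1173} + \frac{373}{76} = \frac{578813}{89148}$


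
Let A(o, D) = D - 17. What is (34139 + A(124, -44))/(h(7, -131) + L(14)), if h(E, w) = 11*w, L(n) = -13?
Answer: -17039/727 ≈ -23.437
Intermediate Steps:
A(o, D) = -17 + D
(34139 + A(124, -44))/(h(7, -131) + L(14)) = (34139 + (-17 - 44))/(11*(-131) - 13) = (34139 - 61)/(-1441 - 13) = 34078/(-1454) = 34078*(-1/1454) = -17039/727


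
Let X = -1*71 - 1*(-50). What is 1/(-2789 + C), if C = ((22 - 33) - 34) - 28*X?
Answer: -1/2246 ≈ -0.00044524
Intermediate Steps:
X = -21 (X = -71 + 50 = -21)
C = 543 (C = ((22 - 33) - 34) - 28*(-21) = (-11 - 34) + 588 = -45 + 588 = 543)
1/(-2789 + C) = 1/(-2789 + 543) = 1/(-2246) = -1/2246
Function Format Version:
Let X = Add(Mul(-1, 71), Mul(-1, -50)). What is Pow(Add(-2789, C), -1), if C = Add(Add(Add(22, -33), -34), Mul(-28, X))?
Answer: Rational(-1, 2246) ≈ -0.00044524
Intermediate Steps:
X = -21 (X = Add(-71, 50) = -21)
C = 543 (C = Add(Add(Add(22, -33), -34), Mul(-28, -21)) = Add(Add(-11, -34), 588) = Add(-45, 588) = 543)
Pow(Add(-2789, C), -1) = Pow(Add(-2789, 543), -1) = Pow(-2246, -1) = Rational(-1, 2246)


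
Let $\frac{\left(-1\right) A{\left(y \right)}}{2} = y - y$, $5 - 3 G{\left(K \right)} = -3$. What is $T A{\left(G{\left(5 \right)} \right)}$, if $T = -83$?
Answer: $0$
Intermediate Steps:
$G{\left(K \right)} = \frac{8}{3}$ ($G{\left(K \right)} = \frac{5}{3} - -1 = \frac{5}{3} + 1 = \frac{8}{3}$)
$A{\left(y \right)} = 0$ ($A{\left(y \right)} = - 2 \left(y - y\right) = \left(-2\right) 0 = 0$)
$T A{\left(G{\left(5 \right)} \right)} = \left(-83\right) 0 = 0$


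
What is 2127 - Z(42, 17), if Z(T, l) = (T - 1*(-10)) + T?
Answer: 2033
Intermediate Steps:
Z(T, l) = 10 + 2*T (Z(T, l) = (T + 10) + T = (10 + T) + T = 10 + 2*T)
2127 - Z(42, 17) = 2127 - (10 + 2*42) = 2127 - (10 + 84) = 2127 - 1*94 = 2127 - 94 = 2033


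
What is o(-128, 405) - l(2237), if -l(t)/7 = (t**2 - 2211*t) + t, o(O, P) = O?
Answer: 422665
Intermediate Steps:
l(t) = -7*t**2 + 15470*t (l(t) = -7*((t**2 - 2211*t) + t) = -7*(t**2 - 2210*t) = -7*t**2 + 15470*t)
o(-128, 405) - l(2237) = -128 - 7*2237*(2210 - 1*2237) = -128 - 7*2237*(2210 - 2237) = -128 - 7*2237*(-27) = -128 - 1*(-422793) = -128 + 422793 = 422665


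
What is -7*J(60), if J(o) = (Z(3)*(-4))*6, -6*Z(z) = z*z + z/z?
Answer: -280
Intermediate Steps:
Z(z) = -⅙ - z²/6 (Z(z) = -(z*z + z/z)/6 = -(z² + 1)/6 = -(1 + z²)/6 = -⅙ - z²/6)
J(o) = 40 (J(o) = ((-⅙ - ⅙*3²)*(-4))*6 = ((-⅙ - ⅙*9)*(-4))*6 = ((-⅙ - 3/2)*(-4))*6 = -5/3*(-4)*6 = (20/3)*6 = 40)
-7*J(60) = -7*40 = -280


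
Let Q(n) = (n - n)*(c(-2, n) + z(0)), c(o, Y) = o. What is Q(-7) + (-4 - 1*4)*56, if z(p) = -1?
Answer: -448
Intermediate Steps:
Q(n) = 0 (Q(n) = (n - n)*(-2 - 1) = 0*(-3) = 0)
Q(-7) + (-4 - 1*4)*56 = 0 + (-4 - 1*4)*56 = 0 + (-4 - 4)*56 = 0 - 8*56 = 0 - 448 = -448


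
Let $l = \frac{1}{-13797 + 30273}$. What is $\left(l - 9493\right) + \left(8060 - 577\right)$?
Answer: $- \frac{33116759}{16476} \approx -2010.0$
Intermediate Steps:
$l = \frac{1}{16476} \approx 6.0694 \cdot 10^{-5}$
$\left(l - 9493\right) + \left(8060 - 577\right) = \left(\frac{1}{16476} - 9493\right) + \left(8060 - 577\right) = \left(\frac{1}{16476} + \left(\left(-1667 + 3588\right) - 11414\right)\right) + \left(8060 - 577\right) = \left(\frac{1}{16476} + \left(1921 - 11414\right)\right) + 7483 = \left(\frac{1}{16476} - 9493\right) + 7483 = - \frac{156406667}{16476} + 7483 = - \frac{33116759}{16476}$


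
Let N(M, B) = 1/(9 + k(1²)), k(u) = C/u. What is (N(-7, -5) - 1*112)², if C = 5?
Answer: 2455489/196 ≈ 12528.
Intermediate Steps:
k(u) = 5/u
N(M, B) = 1/14 (N(M, B) = 1/(9 + 5/(1²)) = 1/(9 + 5/1) = 1/(9 + 5*1) = 1/(9 + 5) = 1/14)
(N(-7, -5) - 1*112)² = (1/14 - 1*112)² = (1/14 - 112)² = (-1567/14)² = 2455489/196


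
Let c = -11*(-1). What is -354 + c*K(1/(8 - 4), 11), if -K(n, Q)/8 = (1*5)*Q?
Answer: -5194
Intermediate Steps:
c = 11
K(n, Q) = -40*Q (K(n, Q) = -8*1*5*Q = -40*Q)
-354 + c*K(1/(8 - 4), 11) = -354 + 11*(-40*11) = -354 + 11*(-440) = -354 - 4840 = -5194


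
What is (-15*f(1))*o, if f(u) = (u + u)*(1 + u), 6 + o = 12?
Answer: -360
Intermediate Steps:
o = 6 (o = -6 + 12 = 6)
f(u) = 2*u*(1 + u) (f(u) = (2*u)*(1 + u) = 2*u*(1 + u))
(-15*f(1))*o = -30*(1 + 1)*6 = -30*2*6 = -15*4*6 = -60*6 = -360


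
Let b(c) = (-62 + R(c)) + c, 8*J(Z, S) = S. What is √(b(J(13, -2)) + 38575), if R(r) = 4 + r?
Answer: √154066/2 ≈ 196.26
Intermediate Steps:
J(Z, S) = S/8
b(c) = -58 + 2*c (b(c) = (-62 + (4 + c)) + c = (-58 + c) + c = -58 + 2*c)
√(b(J(13, -2)) + 38575) = √((-58 + 2*((⅛)*(-2))) + 38575) = √((-58 + 2*(-¼)) + 38575) = √((-58 - ½) + 38575) = √(-117/2 + 38575) = √(77033/2) = √154066/2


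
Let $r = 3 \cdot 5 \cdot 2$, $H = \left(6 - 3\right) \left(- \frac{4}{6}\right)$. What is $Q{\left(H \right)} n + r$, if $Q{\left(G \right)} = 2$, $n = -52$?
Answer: $-74$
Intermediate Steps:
$H = -2$ ($H = 3 \left(\left(-4\right) \frac{1}{6}\right) = 3 \left(- \frac{2}{3}\right) = -2$)
$r = 30$ ($r = 15 \cdot 2 = 30$)
$Q{\left(H \right)} n + r = 2 \left(-52\right) + 30 = -104 + 30 = -74$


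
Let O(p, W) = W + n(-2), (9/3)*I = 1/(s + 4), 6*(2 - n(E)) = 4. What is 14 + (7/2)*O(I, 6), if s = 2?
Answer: 119/3 ≈ 39.667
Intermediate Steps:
n(E) = 4/3 (n(E) = 2 - ⅙*4 = 2 - ⅔ = 4/3)
I = 1/18 (I = 1/(3*(2 + 4)) = (⅓)/6 = (⅓)*(⅙) = 1/18 ≈ 0.055556)
O(p, W) = 4/3 + W (O(p, W) = W + 4/3 = 4/3 + W)
14 + (7/2)*O(I, 6) = 14 + (7/2)*(4/3 + 6) = 14 + (7*(½))*(22/3) = 14 + (7/2)*(22/3) = 14 + 77/3 = 119/3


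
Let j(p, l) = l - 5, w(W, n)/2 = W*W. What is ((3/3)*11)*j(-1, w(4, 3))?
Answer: 297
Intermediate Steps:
w(W, n) = 2*W² (w(W, n) = 2*(W*W) = 2*W²)
j(p, l) = -5 + l
((3/3)*11)*j(-1, w(4, 3)) = ((3/3)*11)*(-5 + 2*4²) = ((3*(⅓))*11)*(-5 + 2*16) = (1*11)*(-5 + 32) = 11*27 = 297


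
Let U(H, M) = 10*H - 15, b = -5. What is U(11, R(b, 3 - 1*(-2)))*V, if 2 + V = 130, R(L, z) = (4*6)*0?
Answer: 12160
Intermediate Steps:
R(L, z) = 0 (R(L, z) = 24*0 = 0)
U(H, M) = -15 + 10*H
V = 128 (V = -2 + 130 = 128)
U(11, R(b, 3 - 1*(-2)))*V = (-15 + 10*11)*128 = (-15 + 110)*128 = 95*128 = 12160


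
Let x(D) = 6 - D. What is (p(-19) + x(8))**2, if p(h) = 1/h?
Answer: 1521/361 ≈ 4.2133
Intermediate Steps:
(p(-19) + x(8))**2 = (1/(-19) + (6 - 1*8))**2 = (-1/19 + (6 - 8))**2 = (-1/19 - 2)**2 = (-39/19)**2 = 1521/361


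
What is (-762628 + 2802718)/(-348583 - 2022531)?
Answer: -1020045/1185557 ≈ -0.86039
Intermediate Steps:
(-762628 + 2802718)/(-348583 - 2022531) = 2040090/(-2371114) = 2040090*(-1/2371114) = -1020045/1185557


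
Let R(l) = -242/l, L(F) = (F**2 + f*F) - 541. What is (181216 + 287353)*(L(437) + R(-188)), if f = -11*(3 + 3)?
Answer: 7117190597645/94 ≈ 7.5715e+10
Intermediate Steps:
f = -66 (f = -11*6 = -66)
L(F) = -541 + F**2 - 66*F (L(F) = (F**2 - 66*F) - 541 = -541 + F**2 - 66*F)
R(l) = -242/l
(181216 + 287353)*(L(437) + R(-188)) = (181216 + 287353)*((-541 + 437**2 - 66*437) - 242/(-188)) = 468569*((-541 + 190969 - 28842) - 242*(-1/188)) = 468569*(161586 + 121/94) = 468569*(15189205/94) = 7117190597645/94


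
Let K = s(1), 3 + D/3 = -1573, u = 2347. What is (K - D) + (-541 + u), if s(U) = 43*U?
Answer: 6577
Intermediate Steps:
D = -4728 (D = -9 + 3*(-1573) = -9 - 4719 = -4728)
K = 43 (K = 43*1 = 43)
(K - D) + (-541 + u) = (43 - 1*(-4728)) + (-541 + 2347) = (43 + 4728) + 1806 = 4771 + 1806 = 6577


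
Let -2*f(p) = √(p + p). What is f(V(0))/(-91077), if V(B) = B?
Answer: 0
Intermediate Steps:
f(p) = -√2*√p/2 (f(p) = -√(p + p)/2 = -√2*√p/2)
f(V(0))/(-91077) = -√2*√0/2/(-91077) = -½*√2*0*(-1/91077) = 0*(-1/91077) = 0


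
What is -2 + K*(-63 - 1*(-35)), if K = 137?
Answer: -3838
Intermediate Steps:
-2 + K*(-63 - 1*(-35)) = -2 + 137*(-63 - 1*(-35)) = -2 + 137*(-63 + 35) = -2 + 137*(-28) = -2 - 3836 = -3838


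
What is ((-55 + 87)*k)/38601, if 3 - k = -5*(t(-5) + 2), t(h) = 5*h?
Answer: -3584/38601 ≈ -0.092847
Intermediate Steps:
k = -112 (k = 3 - (-5)*(5*(-5) + 2) = 3 - (-5)*(-25 + 2) = 3 - (-5)*(-23) = 3 - 1*115 = 3 - 115 = -112)
((-55 + 87)*k)/38601 = ((-55 + 87)*(-112))/38601 = (32*(-112))*(1/38601) = -3584*1/38601 = -3584/38601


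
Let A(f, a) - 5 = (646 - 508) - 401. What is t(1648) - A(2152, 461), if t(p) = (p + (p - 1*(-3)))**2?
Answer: 10883659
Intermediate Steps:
A(f, a) = -258 (A(f, a) = 5 + ((646 - 508) - 401) = 5 + (138 - 401) = 5 - 263 = -258)
t(p) = (3 + 2*p)**2 (t(p) = (p + (p + 3))**2 = (p + (3 + p))**2 = (3 + 2*p)**2)
t(1648) - A(2152, 461) = (3 + 2*1648)**2 - 1*(-258) = (3 + 3296)**2 + 258 = 3299**2 + 258 = 10883401 + 258 = 10883659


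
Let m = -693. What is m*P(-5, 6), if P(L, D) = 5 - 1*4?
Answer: -693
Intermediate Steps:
P(L, D) = 1 (P(L, D) = 5 - 4 = 1)
m*P(-5, 6) = -693*1 = -693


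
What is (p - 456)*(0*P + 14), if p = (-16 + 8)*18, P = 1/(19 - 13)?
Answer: -8400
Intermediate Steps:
P = 1/6 ≈ 0.16667
p = -144 (p = -8*18 = -144)
(p - 456)*(0*P + 14) = (-144 - 456)*(0*(1/6) + 14) = -600*(0 + 14) = -600*14 = -8400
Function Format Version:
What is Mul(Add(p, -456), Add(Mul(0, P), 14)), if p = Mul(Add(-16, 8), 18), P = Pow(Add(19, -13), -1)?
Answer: -8400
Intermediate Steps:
P = Rational(1, 6) (P = Pow(6, -1) = Rational(1, 6) ≈ 0.16667)
p = -144 (p = Mul(-8, 18) = -144)
Mul(Add(p, -456), Add(Mul(0, P), 14)) = Mul(Add(-144, -456), Add(Mul(0, Rational(1, 6)), 14)) = Mul(-600, Add(0, 14)) = Mul(-600, 14) = -8400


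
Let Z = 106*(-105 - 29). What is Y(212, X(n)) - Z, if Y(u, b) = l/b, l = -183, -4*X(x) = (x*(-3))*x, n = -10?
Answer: 355039/25 ≈ 14202.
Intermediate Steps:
X(x) = 3*x²/4 (X(x) = -x*(-3)*x/4 = -(-3*x)*x/4 = -(-3)*x²/4 = 3*x²/4)
Z = -14204 (Z = 106*(-134) = -14204)
Y(u, b) = -183/b
Y(212, X(n)) - Z = -183/((¾)*(-10)²) - 1*(-14204) = -183/((¾)*100) + 14204 = -183/75 + 14204 = -183*1/75 + 14204 = -61/25 + 14204 = 355039/25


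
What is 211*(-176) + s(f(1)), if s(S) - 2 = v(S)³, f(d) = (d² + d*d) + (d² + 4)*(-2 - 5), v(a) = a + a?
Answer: -324630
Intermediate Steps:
v(a) = 2*a
f(d) = -28 - 5*d² (f(d) = (d² + d²) + (4 + d²)*(-7) = 2*d² + (-28 - 7*d²) = -28 - 5*d²)
s(S) = 2 + 8*S³ (s(S) = 2 + (2*S)³ = 2 + 8*S³)
211*(-176) + s(f(1)) = 211*(-176) + (2 + 8*(-28 - 5*1²)³) = -37136 + (2 + 8*(-28 - 5*1)³) = -37136 + (2 + 8*(-28 - 5)³) = -37136 + (2 + 8*(-33)³) = -37136 + (2 + 8*(-35937)) = -37136 + (2 - 287496) = -37136 - 287494 = -324630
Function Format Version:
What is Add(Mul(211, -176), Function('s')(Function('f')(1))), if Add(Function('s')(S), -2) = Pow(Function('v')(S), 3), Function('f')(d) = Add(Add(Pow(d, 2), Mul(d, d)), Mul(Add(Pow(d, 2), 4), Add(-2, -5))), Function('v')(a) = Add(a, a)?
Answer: -324630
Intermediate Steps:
Function('v')(a) = Mul(2, a)
Function('f')(d) = Add(-28, Mul(-5, Pow(d, 2))) (Function('f')(d) = Add(Add(Pow(d, 2), Pow(d, 2)), Mul(Add(4, Pow(d, 2)), -7)) = Add(Mul(2, Pow(d, 2)), Add(-28, Mul(-7, Pow(d, 2)))) = Add(-28, Mul(-5, Pow(d, 2))))
Function('s')(S) = Add(2, Mul(8, Pow(S, 3))) (Function('s')(S) = Add(2, Pow(Mul(2, S), 3)) = Add(2, Mul(8, Pow(S, 3))))
Add(Mul(211, -176), Function('s')(Function('f')(1))) = Add(Mul(211, -176), Add(2, Mul(8, Pow(Add(-28, Mul(-5, Pow(1, 2))), 3)))) = Add(-37136, Add(2, Mul(8, Pow(Add(-28, Mul(-5, 1)), 3)))) = Add(-37136, Add(2, Mul(8, Pow(Add(-28, -5), 3)))) = Add(-37136, Add(2, Mul(8, Pow(-33, 3)))) = Add(-37136, Add(2, Mul(8, -35937))) = Add(-37136, Add(2, -287496)) = Add(-37136, -287494) = -324630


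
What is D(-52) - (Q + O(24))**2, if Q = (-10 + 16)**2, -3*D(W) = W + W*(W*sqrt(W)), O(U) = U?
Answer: -10748/3 - 5408*I*sqrt(13)/3 ≈ -3582.7 - 6499.6*I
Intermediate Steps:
D(W) = -W/3 - W**(5/2)/3 (D(W) = -(W + W*(W*sqrt(W)))/3 = -(W + W*W**(3/2))/3 = -(W + W**(5/2))/3 = -W/3 - W**(5/2)/3)
Q = 36 (Q = 6**2 = 36)
D(-52) - (Q + O(24))**2 = (-1/3*(-52) - 5408*I*sqrt(13)/3) - (36 + 24)**2 = (52/3 - 5408*I*sqrt(13)/3) - 1*60**2 = (52/3 - 5408*I*sqrt(13)/3) - 1*3600 = (52/3 - 5408*I*sqrt(13)/3) - 3600 = -10748/3 - 5408*I*sqrt(13)/3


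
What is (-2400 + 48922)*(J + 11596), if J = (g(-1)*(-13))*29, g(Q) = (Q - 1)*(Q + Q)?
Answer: 469313936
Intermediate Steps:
g(Q) = 2*Q*(-1 + Q) (g(Q) = (-1 + Q)*(2*Q) = 2*Q*(-1 + Q))
J = -1508 (J = ((2*(-1)*(-1 - 1))*(-13))*29 = ((2*(-1)*(-2))*(-13))*29 = (4*(-13))*29 = -52*29 = -1508)
(-2400 + 48922)*(J + 11596) = (-2400 + 48922)*(-1508 + 11596) = 46522*10088 = 469313936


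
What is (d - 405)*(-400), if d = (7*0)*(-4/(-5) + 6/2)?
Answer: 162000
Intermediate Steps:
d = 0 (d = 0*(-4*(-⅕) + 6*(½)) = 0*(⅘ + 3) = 0*(19/5) = 0)
(d - 405)*(-400) = (0 - 405)*(-400) = -405*(-400) = 162000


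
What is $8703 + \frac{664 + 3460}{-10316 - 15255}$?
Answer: $\frac{222540289}{25571} \approx 8702.8$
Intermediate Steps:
$8703 + \frac{664 + 3460}{-10316 - 15255} = 8703 + \frac{4124}{-25571} = 8703 + 4124 \left(- \frac{1}{25571}\right) = 8703 - \frac{4124}{25571} = \frac{222540289}{25571}$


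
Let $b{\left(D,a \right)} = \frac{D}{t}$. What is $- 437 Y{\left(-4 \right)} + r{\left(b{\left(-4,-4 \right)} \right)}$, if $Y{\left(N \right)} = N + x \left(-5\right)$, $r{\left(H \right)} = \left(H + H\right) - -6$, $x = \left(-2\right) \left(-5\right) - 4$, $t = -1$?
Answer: $14872$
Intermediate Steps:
$b{\left(D,a \right)} = - D$ ($b{\left(D,a \right)} = \frac{D}{-1} = D \left(-1\right) = - D$)
$x = 6$ ($x = 10 - 4 = 6$)
$r{\left(H \right)} = 6 + 2 H$ ($r{\left(H \right)} = 2 H + 6 = 6 + 2 H$)
$Y{\left(N \right)} = -30 + N$ ($Y{\left(N \right)} = N + 6 \left(-5\right) = N - 30 = -30 + N$)
$- 437 Y{\left(-4 \right)} + r{\left(b{\left(-4,-4 \right)} \right)} = - 437 \left(-30 - 4\right) + \left(6 + 2 \left(\left(-1\right) \left(-4\right)\right)\right) = \left(-437\right) \left(-34\right) + \left(6 + 2 \cdot 4\right) = 14858 + \left(6 + 8\right) = 14858 + 14 = 14872$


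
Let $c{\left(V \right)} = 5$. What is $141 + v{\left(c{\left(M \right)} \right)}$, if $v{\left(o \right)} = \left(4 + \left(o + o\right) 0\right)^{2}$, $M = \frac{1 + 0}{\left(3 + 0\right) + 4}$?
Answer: $157$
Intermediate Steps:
$M = \frac{1}{7}$ ($M = 1 \frac{1}{3 + 4} = 1 \cdot \frac{1}{7} = \frac{1}{7} \approx 0.14286$)
$v{\left(o \right)} = 16$ ($v{\left(o \right)} = \left(4 + 2 o 0\right)^{2} = \left(4 + 0\right)^{2} = 4^{2} = 16$)
$141 + v{\left(c{\left(M \right)} \right)} = 141 + 16 = 157$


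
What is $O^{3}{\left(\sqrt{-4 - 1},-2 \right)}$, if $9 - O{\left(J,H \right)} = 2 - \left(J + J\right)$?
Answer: $-77 + 254 i \sqrt{5} \approx -77.0 + 567.96 i$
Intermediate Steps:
$O{\left(J,H \right)} = 7 + 2 J$ ($O{\left(J,H \right)} = 9 - \left(2 - \left(J + J\right)\right) = 9 - \left(2 - 2 J\right) = 9 + \left(-2 + 2 J\right) = 7 + 2 J$)
$O^{3}{\left(\sqrt{-4 - 1},-2 \right)} = \left(7 + 2 \sqrt{-4 - 1}\right)^{3} = \left(7 + 2 \sqrt{-5}\right)^{3} = \left(7 + 2 i \sqrt{5}\right)^{3}$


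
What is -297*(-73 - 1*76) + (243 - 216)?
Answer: 44280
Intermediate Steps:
-297*(-73 - 1*76) + (243 - 216) = -297*(-73 - 76) + 27 = -297*(-149) + 27 = 44253 + 27 = 44280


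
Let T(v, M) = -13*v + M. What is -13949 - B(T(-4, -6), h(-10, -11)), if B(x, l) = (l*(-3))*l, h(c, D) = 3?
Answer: -13922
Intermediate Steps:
T(v, M) = M - 13*v
B(x, l) = -3*l² (B(x, l) = (-3*l)*l = -3*l²)
-13949 - B(T(-4, -6), h(-10, -11)) = -13949 - (-3)*3² = -13949 - (-3)*9 = -13949 - 1*(-27) = -13949 + 27 = -13922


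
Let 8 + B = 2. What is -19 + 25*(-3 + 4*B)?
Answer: -694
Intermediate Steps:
B = -6 (B = -8 + 2 = -6)
-19 + 25*(-3 + 4*B) = -19 + 25*(-3 + 4*(-6)) = -19 + 25*(-3 - 24) = -19 + 25*(-27) = -19 - 675 = -694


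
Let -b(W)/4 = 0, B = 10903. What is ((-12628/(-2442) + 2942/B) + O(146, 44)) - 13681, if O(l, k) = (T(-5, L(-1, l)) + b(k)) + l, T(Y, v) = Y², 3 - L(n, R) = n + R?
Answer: -16343662946/1210233 ≈ -13505.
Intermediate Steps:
L(n, R) = 3 - R - n (L(n, R) = 3 - (n + R) = 3 - (R + n) = 3 + (-R - n) = 3 - R - n)
b(W) = 0 (b(W) = -4*0 = 0)
O(l, k) = 25 + l (O(l, k) = ((-5)² + 0) + l = (25 + 0) + l = 25 + l)
((-12628/(-2442) + 2942/B) + O(146, 44)) - 13681 = ((-12628/(-2442) + 2942/10903) + (25 + 146)) - 13681 = ((-12628*(-1/2442) + 2942*(1/10903)) + 171) - 13681 = ((574/111 + 2942/10903) + 171) - 13681 = (6584884/1210233 + 171) - 13681 = 213534727/1210233 - 13681 = -16343662946/1210233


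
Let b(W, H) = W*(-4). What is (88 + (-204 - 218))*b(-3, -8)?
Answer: -4008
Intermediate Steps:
b(W, H) = -4*W
(88 + (-204 - 218))*b(-3, -8) = (88 + (-204 - 218))*(-4*(-3)) = (88 - 422)*12 = -334*12 = -4008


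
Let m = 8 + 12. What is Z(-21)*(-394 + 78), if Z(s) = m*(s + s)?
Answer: 265440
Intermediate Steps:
m = 20
Z(s) = 40*s (Z(s) = 20*(s + s) = 20*(2*s) = 40*s)
Z(-21)*(-394 + 78) = (40*(-21))*(-394 + 78) = -840*(-316) = 265440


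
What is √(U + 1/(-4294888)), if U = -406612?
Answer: 11*I*√15496674671760074/2147444 ≈ 637.66*I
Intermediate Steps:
√(U + 1/(-4294888)) = √(-406612 + 1/(-4294888)) = √(-406612 - 1/4294888) = √(-1746352999457/4294888) = 11*I*√15496674671760074/2147444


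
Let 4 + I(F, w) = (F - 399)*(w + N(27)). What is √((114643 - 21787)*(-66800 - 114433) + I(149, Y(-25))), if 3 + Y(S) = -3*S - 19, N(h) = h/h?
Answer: 2*I*√4207146238 ≈ 1.2973e+5*I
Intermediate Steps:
N(h) = 1
Y(S) = -22 - 3*S (Y(S) = -3 + (-3*S - 19) = -3 + (-19 - 3*S) = -22 - 3*S)
I(F, w) = -4 + (1 + w)*(-399 + F) (I(F, w) = -4 + (F - 399)*(w + 1) = -4 + (-399 + F)*(1 + w) = -4 + (1 + w)*(-399 + F))
√((114643 - 21787)*(-66800 - 114433) + I(149, Y(-25))) = √((114643 - 21787)*(-66800 - 114433) + (-403 + 149 - 399*(-22 - 3*(-25)) + 149*(-22 - 3*(-25)))) = √(92856*(-181233) + (-403 + 149 - 399*(-22 + 75) + 149*(-22 + 75))) = √(-16828571448 + (-403 + 149 - 399*53 + 149*53)) = √(-16828571448 + (-403 + 149 - 21147 + 7897)) = √(-16828571448 - 13504) = √(-16828584952) = 2*I*√4207146238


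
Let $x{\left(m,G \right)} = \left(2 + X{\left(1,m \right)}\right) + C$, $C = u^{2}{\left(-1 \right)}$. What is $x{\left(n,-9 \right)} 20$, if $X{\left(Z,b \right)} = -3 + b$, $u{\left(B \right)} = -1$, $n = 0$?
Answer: $0$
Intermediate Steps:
$C = 1$ ($C = \left(-1\right)^{2} = 1$)
$x{\left(m,G \right)} = m$ ($x{\left(m,G \right)} = \left(2 + \left(-3 + m\right)\right) + 1 = \left(-1 + m\right) + 1 = m$)
$x{\left(n,-9 \right)} 20 = 0 \cdot 20 = 0$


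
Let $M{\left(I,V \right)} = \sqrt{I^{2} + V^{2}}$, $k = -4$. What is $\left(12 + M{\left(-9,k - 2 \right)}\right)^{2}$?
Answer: $261 + 72 \sqrt{13} \approx 520.6$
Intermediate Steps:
$\left(12 + M{\left(-9,k - 2 \right)}\right)^{2} = \left(12 + \sqrt{\left(-9\right)^{2} + \left(-4 - 2\right)^{2}}\right)^{2} = \left(12 + \sqrt{81 + \left(-4 - 2\right)^{2}}\right)^{2} = \left(12 + \sqrt{81 + \left(-6\right)^{2}}\right)^{2} = \left(12 + \sqrt{81 + 36}\right)^{2} = \left(12 + \sqrt{117}\right)^{2} = \left(12 + 3 \sqrt{13}\right)^{2}$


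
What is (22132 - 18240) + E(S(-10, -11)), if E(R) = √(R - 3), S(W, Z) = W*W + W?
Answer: 3892 + √87 ≈ 3901.3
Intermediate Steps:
S(W, Z) = W + W² (S(W, Z) = W² + W = W + W²)
E(R) = √(-3 + R)
(22132 - 18240) + E(S(-10, -11)) = (22132 - 18240) + √(-3 - 10*(1 - 10)) = 3892 + √(-3 - 10*(-9)) = 3892 + √(-3 + 90) = 3892 + √87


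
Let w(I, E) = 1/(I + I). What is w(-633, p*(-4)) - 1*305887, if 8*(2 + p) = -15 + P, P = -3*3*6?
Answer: -387252943/1266 ≈ -3.0589e+5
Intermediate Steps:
P = -54 (P = -9*6 = -54)
p = -85/8 (p = -2 + (-15 - 54)/8 = -2 + (1/8)*(-69) = -2 - 69/8 = -85/8 ≈ -10.625)
w(I, E) = 1/(2*I)
w(-633, p*(-4)) - 1*305887 = (1/2)/(-633) - 1*305887 = (1/2)*(-1/633) - 305887 = -1/1266 - 305887 = -387252943/1266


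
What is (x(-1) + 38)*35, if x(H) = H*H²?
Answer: 1295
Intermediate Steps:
x(H) = H³
(x(-1) + 38)*35 = ((-1)³ + 38)*35 = (-1 + 38)*35 = 37*35 = 1295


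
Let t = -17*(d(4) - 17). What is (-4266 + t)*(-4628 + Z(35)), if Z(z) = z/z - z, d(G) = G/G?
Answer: 18620028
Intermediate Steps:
d(G) = 1
t = 272 (t = -17*(1 - 17) = -17*(-16) = 272)
Z(z) = 1 - z
(-4266 + t)*(-4628 + Z(35)) = (-4266 + 272)*(-4628 + (1 - 1*35)) = -3994*(-4628 + (1 - 35)) = -3994*(-4628 - 34) = -3994*(-4662) = 18620028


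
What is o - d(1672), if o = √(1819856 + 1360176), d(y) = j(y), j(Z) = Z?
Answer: -1672 + 16*√12422 ≈ 111.26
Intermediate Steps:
d(y) = y
o = 16*√12422 (o = √3180032 = 16*√12422 ≈ 1783.3)
o - d(1672) = 16*√12422 - 1*1672 = 16*√12422 - 1672 = -1672 + 16*√12422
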